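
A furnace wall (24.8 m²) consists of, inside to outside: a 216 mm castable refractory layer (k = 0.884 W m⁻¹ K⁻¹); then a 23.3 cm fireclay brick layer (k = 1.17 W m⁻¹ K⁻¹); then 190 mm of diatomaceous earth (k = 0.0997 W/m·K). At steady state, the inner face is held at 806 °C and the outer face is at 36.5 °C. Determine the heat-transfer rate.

Q = 8.12 kW

Series thermal resistances, inner to outer:
  R_castable refractory = L/(kA) = 0.216/(0.884·24.8) = 0.009853 K/W
  R_fireclay brick = L/(kA) = 0.233/(1.17·24.8) = 0.008030 K/W
  R_diatomaceous earth = L/(kA) = 0.190/(0.0997·24.8) = 0.07684 K/W
ΣR = 0.009853 + 0.008030 + 0.07684 = 0.09472 K/W
Q = ΔT/ΣR = (806 °C − 36.5 °C)/0.09472 = 8120 W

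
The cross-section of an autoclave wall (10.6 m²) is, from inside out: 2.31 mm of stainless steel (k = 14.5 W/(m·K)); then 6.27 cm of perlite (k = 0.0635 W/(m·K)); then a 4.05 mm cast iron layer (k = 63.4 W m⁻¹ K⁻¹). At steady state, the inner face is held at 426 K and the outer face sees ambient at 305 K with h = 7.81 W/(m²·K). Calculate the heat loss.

Treat each layer as a resistance in series:
  R_stainless steel = L/(kA) = 0.00231/(14.5·10.6) = 1.503×10^-5 K/W
  R_perlite = L/(kA) = 0.0627/(0.0635·10.6) = 0.09315 K/W
  R_cast iron = L/(kA) = 0.00405/(63.4·10.6) = 6.026×10^-6 K/W
  R_conv,out = 1/(hA) = 1/(7.81·10.6) = 0.01208 K/W
ΣR = 1.503×10^-5 + 0.09315 + 6.026×10^-6 + 0.01208 = 0.1053 K/W
Q = ΔT/ΣR = (426 K − 305 K)/0.1053 = 1150 W

Q = 1150 W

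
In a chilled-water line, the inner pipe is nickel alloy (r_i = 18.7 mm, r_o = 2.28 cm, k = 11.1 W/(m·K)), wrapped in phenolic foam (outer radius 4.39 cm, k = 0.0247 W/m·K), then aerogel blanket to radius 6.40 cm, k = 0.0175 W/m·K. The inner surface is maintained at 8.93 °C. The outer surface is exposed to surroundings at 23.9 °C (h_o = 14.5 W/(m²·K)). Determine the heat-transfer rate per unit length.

Resistance network (inner→outer):
  R'_nickel alloy = ln(0.0228/0.0187)/(2πk) = 0.1982/(2π·11.1) = 0.002842 m·K/W
  R'_phenolic foam = ln(0.0439/0.0228)/(2πk) = 0.6552/(2π·0.0247) = 4.221 m·K/W
  R'_aerogel blanket = ln(0.0640/0.0439)/(2πk) = 0.3770/(2π·0.0175) = 3.428 m·K/W
  R'_conv,out = 1/(2πr h) = 1/(2π·0.0640·14.5) = 0.1715 m·K/W
ΣR = 0.002842 + 4.221 + 3.428 + 0.1715 = 7.823 m·K/W
Q' = ΔT/ΣR = (8.93 °C − 23.9 °C)/7.823 = -1.91 W/m
(Negative Q' ⇒ heat flows inward; heat gain = 1.91 W/m.)

Q' = 1.91 W/m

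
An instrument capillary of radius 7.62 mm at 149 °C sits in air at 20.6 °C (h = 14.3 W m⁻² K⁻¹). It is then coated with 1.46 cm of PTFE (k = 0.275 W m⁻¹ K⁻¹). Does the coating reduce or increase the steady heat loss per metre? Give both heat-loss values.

Critical radius for a cylinder: r_cr = k/h = 0.0192 m = 1.92 cm.
Outer radius after coating: r₂ = 0.00762 + 0.0146 = 0.02222 m.
r₁ < r_cr < r₂: heat loss rises to a maximum at r_cr then falls. Whether the coating helps depends on whether Q(r₂) has dropped back below Q(r₁).
Bare: R = 1/(2πr₁h) = 1.461 m·K/W; Q = 128.4/1.461 = 87.9 W/m.
Coated: R = R_cond + R_conv = 1.120 m·K/W; Q = 128.4/1.120 = 115 W/m.

increases: 87.9 → 115 W/m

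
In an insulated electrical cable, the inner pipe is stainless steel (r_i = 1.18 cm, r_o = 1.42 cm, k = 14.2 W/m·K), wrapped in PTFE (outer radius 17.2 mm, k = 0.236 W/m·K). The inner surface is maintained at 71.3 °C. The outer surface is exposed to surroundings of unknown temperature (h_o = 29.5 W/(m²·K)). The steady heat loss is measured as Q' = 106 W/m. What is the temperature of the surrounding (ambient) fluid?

Sum the resistances:
  R'_stainless steel = ln(0.0142/0.0118)/(2πk) = 0.1851/(2π·14.2) = 0.002075 m·K/W
  R'_PTFE = ln(0.0172/0.0142)/(2πk) = 0.1917/(2π·0.236) = 0.1293 m·K/W
  R'_conv,out = 1/(2πr h) = 1/(2π·0.0172·29.5) = 0.3137 m·K/W
ΣR = 0.4450 m·K/W
ΔT = Q'·ΣR = 106 × 0.4450 = 47.17 K
Heat flows outward, so T_out = T_in − ΔT = 71.3 − 47.17 = 24.1 °C

T_out = 24.1 °C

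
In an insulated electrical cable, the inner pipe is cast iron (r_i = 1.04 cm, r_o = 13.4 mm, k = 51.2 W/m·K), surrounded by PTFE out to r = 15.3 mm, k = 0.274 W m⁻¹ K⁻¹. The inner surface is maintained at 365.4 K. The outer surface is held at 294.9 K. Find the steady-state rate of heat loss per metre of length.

Treat each layer as a resistance in series:
  R'_cast iron = ln(0.0134/0.0104)/(2πk) = 0.2534/(2π·51.2) = 7.878×10^-4 m·K/W
  R'_PTFE = ln(0.0153/0.0134)/(2πk) = 0.1326/(2π·0.274) = 0.07702 m·K/W
ΣR = 7.878×10^-4 + 0.07702 = 0.07781 m·K/W
Q' = ΔT/ΣR = (365.4 K − 294.9 K)/0.07781 = 906 W/m

Q' = 906 W/m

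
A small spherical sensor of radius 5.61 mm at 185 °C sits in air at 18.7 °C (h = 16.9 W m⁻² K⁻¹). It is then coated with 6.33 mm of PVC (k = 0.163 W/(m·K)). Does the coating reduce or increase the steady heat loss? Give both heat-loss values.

increases: 1.11 → 2.10 W

Critical radius for a sphere: r_cr = 2k/h = 0.0193 m = 1.93 cm.
Outer radius after coating: r₂ = 0.00561 + 0.00633 = 0.01194 m.
Since r₁ < r_cr and r₂ ≤ r_cr, the coating moves toward the maximum at r_cr — heat loss rises.
Bare: R = 1/(4πr₁²h) = 149.6 K/W; Q = 166.3/149.6 = 1.11 W.
Coated: R = R_cond + R_conv = 79.16 K/W; Q = 166.3/79.16 = 2.10 W.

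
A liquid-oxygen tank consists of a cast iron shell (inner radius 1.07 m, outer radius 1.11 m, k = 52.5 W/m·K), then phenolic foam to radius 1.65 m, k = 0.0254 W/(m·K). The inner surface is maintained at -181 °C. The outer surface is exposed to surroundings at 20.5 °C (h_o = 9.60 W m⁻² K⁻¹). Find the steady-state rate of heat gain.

Treat each layer as a resistance in series:
  R_cast iron = (1/1.07 − 1/1.11)/(4πk) = 0.03368/(4π·52.5) = 5.105×10^-5 K/W
  R_phenolic foam = (1/1.11 − 1/1.65)/(4πk) = 0.2948/(4π·0.0254) = 0.9237 K/W
  R_conv,out = 1/(4πr²h) = 1/(4π·1.65²·9.60) = 0.003045 K/W
ΣR = 5.105×10^-5 + 0.9237 + 0.003045 = 0.9268 K/W
Q = ΔT/ΣR = (-181 °C − 20.5 °C)/0.9268 = -217 W
(Negative Q ⇒ heat flows inward; heat gain = 217 W.)

Q = 217 W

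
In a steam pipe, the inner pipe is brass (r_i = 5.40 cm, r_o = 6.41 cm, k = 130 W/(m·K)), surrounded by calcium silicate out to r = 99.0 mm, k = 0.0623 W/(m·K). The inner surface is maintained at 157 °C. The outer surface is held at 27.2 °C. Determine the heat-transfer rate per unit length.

Resistance network (inner→outer):
  R'_brass = ln(0.0641/0.0540)/(2πk) = 0.1715/(2π·130) = 2.099×10^-4 m·K/W
  R'_calcium silicate = ln(0.0990/0.0641)/(2πk) = 0.4347/(2π·0.0623) = 1.110 m·K/W
ΣR = 2.099×10^-4 + 1.110 = 1.110 m·K/W
Q' = ΔT/ΣR = (157 °C − 27.2 °C)/1.110 = 117 W/m

Q' = 117 W/m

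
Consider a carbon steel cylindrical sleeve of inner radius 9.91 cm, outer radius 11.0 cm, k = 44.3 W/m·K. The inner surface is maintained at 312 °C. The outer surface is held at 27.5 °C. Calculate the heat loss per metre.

Q' = 759 kW/m

Q' = 2πk·ΔT/ln(r₂/r₁) = 2π × 44.3 × 284.5 / ln(0.110/0.0991) = 7.59×10^5 W/m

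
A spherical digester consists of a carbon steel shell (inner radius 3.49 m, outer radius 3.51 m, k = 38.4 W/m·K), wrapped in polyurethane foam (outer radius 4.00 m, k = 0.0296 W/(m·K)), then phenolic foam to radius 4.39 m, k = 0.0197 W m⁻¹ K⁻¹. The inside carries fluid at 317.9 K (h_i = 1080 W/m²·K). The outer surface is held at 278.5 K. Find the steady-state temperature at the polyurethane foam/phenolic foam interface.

Resistance network (inner→outer):
  R_conv,in = 1/(4πr²h) = 1/(4π·3.49²·1080) = 6.049×10^-6 K/W
  R_carbon steel = (1/3.49 − 1/3.51)/(4πk) = 0.001633/(4π·38.4) = 3.383×10^-6 K/W
  R_polyurethane foam = (1/3.51 − 1/4.00)/(4πk) = 0.03490/(4π·0.0296) = 0.09383 K/W
  R_phenolic foam = (1/4.00 − 1/4.39)/(4πk) = 0.02221/(4π·0.0197) = 0.08971 K/W
ΣR = 6.049×10^-6 + 3.383×10^-6 + 0.09383 + 0.08971 = 0.1835 K/W
Q = ΔT/ΣR = (317.9 K − 278.5 K)/0.1835 = 214.7 W
From the inner boundary to the polyurethane foam/phenolic foam interface, ΣR_partial = 0.09384 K/W.
T_interface = T_in − Q·ΣR_partial = 317.9 K − (214.7)(0.09384) = 297.8 K

T = 297.8 K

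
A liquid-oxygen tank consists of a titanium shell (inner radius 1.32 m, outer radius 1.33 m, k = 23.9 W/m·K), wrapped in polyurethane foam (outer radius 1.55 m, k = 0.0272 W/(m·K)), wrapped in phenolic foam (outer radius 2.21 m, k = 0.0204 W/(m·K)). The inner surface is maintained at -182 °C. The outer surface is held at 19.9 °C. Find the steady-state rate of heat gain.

Q = 190 W

Treat each layer as a resistance in series:
  R_titanium = (1/1.32 − 1/1.33)/(4πk) = 0.005696/(4π·23.9) = 1.897×10^-5 K/W
  R_polyurethane foam = (1/1.33 − 1/1.55)/(4πk) = 0.1067/(4π·0.0272) = 0.3122 K/W
  R_phenolic foam = (1/1.55 − 1/2.21)/(4πk) = 0.1927/(4π·0.0204) = 0.7516 K/W
ΣR = 1.897×10^-5 + 0.3122 + 0.7516 = 1.064 K/W
Q = ΔT/ΣR = (-182 °C − 19.9 °C)/1.064 = -190 W
(Negative Q ⇒ heat flows inward; heat gain = 190 W.)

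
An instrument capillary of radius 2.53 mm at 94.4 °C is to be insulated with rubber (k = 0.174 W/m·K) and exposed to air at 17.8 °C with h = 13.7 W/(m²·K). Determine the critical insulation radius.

r_cr = 1.27 cm

For a cylinder, r_cr = k_ins/h = 0.174/13.7 = 0.0127 m = 1.27 cm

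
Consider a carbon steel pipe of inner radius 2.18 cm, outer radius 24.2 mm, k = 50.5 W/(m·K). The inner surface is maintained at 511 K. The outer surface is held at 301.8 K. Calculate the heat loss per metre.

Q' = 2πk·ΔT/ln(r₂/r₁) = 2π × 50.5 × 209.2 / ln(0.0242/0.0218) = 6.36×10^5 W/m

Q' = 6.36×10^5 W/m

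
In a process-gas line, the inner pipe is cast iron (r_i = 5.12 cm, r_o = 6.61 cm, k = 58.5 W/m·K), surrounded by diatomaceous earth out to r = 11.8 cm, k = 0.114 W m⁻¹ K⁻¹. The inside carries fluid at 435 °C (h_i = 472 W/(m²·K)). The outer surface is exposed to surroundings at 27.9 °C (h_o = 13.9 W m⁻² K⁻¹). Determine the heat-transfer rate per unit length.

Q' = 446 W/m

Resistance network (inner→outer):
  R'_conv,in = 1/(2πr h) = 1/(2π·0.0512·472) = 0.006586 m·K/W
  R'_cast iron = ln(0.0661/0.0512)/(2πk) = 0.2554/(2π·58.5) = 6.949×10^-4 m·K/W
  R'_diatomaceous earth = ln(0.118/0.0661)/(2πk) = 0.5795/(2π·0.114) = 0.8091 m·K/W
  R'_conv,out = 1/(2πr h) = 1/(2π·0.118·13.9) = 0.09703 m·K/W
ΣR = 0.006586 + 6.949×10^-4 + 0.8091 + 0.09703 = 0.9134 m·K/W
Q' = ΔT/ΣR = (435 °C − 27.9 °C)/0.9134 = 446 W/m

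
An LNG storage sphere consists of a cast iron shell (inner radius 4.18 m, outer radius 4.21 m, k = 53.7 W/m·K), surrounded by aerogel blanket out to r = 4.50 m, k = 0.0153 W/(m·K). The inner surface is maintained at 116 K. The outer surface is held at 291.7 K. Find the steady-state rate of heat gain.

Treat each layer as a resistance in series:
  R_cast iron = (1/4.18 − 1/4.21)/(4πk) = 0.001705/(4π·53.7) = 2.526×10^-6 K/W
  R_aerogel blanket = (1/4.21 − 1/4.50)/(4πk) = 0.01531/(4π·0.0153) = 0.07962 K/W
ΣR = 2.526×10^-6 + 0.07962 = 0.07962 K/W
Q = ΔT/ΣR = (116 K − 291.7 K)/0.07962 = -2210 W
(Negative Q ⇒ heat flows inward; heat gain = 2210 W.)

Q = 2210 W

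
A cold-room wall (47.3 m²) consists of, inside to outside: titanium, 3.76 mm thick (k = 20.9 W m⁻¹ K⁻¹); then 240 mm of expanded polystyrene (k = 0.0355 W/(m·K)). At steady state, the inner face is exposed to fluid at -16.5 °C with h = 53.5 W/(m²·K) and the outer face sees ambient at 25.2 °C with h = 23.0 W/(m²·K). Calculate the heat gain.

Q = 289 W

Resistance network (inner→outer):
  R_conv,in = 1/(hA) = 1/(53.5·47.3) = 3.952×10^-4 K/W
  R_titanium = L/(kA) = 0.00376/(20.9·47.3) = 3.803×10^-6 K/W
  R_expanded polystyrene = L/(kA) = 0.240/(0.0355·47.3) = 0.1429 K/W
  R_conv,out = 1/(hA) = 1/(23.0·47.3) = 9.192×10^-4 K/W
ΣR = 3.952×10^-4 + 3.803×10^-6 + 0.1429 + 9.192×10^-4 = 0.1442 K/W
Q = ΔT/ΣR = (-16.5 °C − 25.2 °C)/0.1442 = -289 W
(Negative Q ⇒ heat flows inward; heat gain = 289 W.)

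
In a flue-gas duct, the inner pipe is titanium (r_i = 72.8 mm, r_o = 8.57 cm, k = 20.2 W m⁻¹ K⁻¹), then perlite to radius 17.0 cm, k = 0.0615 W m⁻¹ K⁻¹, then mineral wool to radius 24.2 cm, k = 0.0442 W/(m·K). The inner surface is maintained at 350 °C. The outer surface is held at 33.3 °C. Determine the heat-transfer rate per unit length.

Treat each layer as a resistance in series:
  R'_titanium = ln(0.0857/0.0728)/(2πk) = 0.1631/(2π·20.2) = 0.001285 m·K/W
  R'_perlite = ln(0.170/0.0857)/(2πk) = 0.6849/(2π·0.0615) = 1.773 m·K/W
  R'_mineral wool = ln(0.242/0.170)/(2πk) = 0.3531/(2π·0.0442) = 1.272 m·K/W
ΣR = 0.001285 + 1.773 + 1.272 = 3.046 m·K/W
Q' = ΔT/ΣR = (350 °C − 33.3 °C)/3.046 = 104 W/m

Q' = 104 W/m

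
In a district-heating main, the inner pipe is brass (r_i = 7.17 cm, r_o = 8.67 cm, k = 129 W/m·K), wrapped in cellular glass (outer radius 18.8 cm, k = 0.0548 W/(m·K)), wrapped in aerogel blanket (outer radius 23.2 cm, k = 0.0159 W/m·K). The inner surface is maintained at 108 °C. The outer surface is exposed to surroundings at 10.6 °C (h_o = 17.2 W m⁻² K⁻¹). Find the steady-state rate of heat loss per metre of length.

Series thermal resistances, inner to outer:
  R'_brass = ln(0.0867/0.0717)/(2πk) = 0.1900/(2π·129) = 2.344×10^-4 m·K/W
  R'_cellular glass = ln(0.188/0.0867)/(2πk) = 0.7740/(2π·0.0548) = 2.248 m·K/W
  R'_aerogel blanket = ln(0.232/0.188)/(2πk) = 0.2103/(2π·0.0159) = 2.105 m·K/W
  R'_conv,out = 1/(2πr h) = 1/(2π·0.232·17.2) = 0.03988 m·K/W
ΣR = 2.344×10^-4 + 2.248 + 2.105 + 0.03988 = 4.393 m·K/W
Q' = ΔT/ΣR = (108 °C − 10.6 °C)/4.393 = 22.2 W/m

Q' = 22.2 W/m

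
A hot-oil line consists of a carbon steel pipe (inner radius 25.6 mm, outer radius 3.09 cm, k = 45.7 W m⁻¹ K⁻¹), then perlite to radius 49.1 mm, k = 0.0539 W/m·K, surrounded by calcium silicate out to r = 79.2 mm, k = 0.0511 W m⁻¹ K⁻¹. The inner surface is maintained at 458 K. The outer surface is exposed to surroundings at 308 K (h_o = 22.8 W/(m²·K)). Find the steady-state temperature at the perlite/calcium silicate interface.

T = 388 K

Series thermal resistances, inner to outer:
  R'_carbon steel = ln(0.0309/0.0256)/(2πk) = 0.1882/(2π·45.7) = 6.553×10^-4 m·K/W
  R'_perlite = ln(0.0491/0.0309)/(2πk) = 0.4631/(2π·0.0539) = 1.367 m·K/W
  R'_calcium silicate = ln(0.0792/0.0491)/(2πk) = 0.4781/(2π·0.0511) = 1.489 m·K/W
  R'_conv,out = 1/(2πr h) = 1/(2π·0.0792·22.8) = 0.08814 m·K/W
ΣR = 6.553×10^-4 + 1.367 + 1.489 + 0.08814 = 2.945 m·K/W
Q' = ΔT/ΣR = (458 K − 308 K)/2.945 = 50.93 W/m
From the inner boundary to the perlite/calcium silicate interface, ΣR_partial = 1.368 m·K/W.
T_interface = T_in − Q'·ΣR_partial = 458 K − (50.93)(1.368) = 388 K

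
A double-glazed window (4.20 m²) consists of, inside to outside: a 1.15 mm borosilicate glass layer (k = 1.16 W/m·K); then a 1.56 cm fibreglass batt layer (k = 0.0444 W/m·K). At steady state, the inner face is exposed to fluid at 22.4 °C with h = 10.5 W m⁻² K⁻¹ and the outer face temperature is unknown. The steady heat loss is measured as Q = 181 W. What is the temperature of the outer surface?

T_out = 3.11 °C

Sum the resistances:
  R_conv,in = 1/(hA) = 1/(10.5·4.20) = 0.02268 K/W
  R_borosilicate glass = L/(kA) = 0.00115/(1.16·4.20) = 2.360×10^-4 K/W
  R_fibreglass batt = L/(kA) = 0.0156/(0.0444·4.20) = 0.08366 K/W
ΣR = 0.1066 K/W
ΔT = Q·ΣR = 181 × 0.1066 = 19.29 K
Heat flows outward, so T_out = T_in − ΔT = 22.4 − 19.29 = 3.11 °C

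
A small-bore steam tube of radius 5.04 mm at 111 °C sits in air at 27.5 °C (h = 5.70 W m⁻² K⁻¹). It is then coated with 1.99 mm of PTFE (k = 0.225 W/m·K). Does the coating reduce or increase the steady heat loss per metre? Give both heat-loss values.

increases: 15.1 → 19.8 W/m

Critical radius for a cylinder: r_cr = k/h = 0.0395 m = 3.95 cm.
Outer radius after coating: r₂ = 0.00504 + 0.00199 = 0.00703 m.
Since r₁ < r_cr and r₂ ≤ r_cr, the coating moves toward the maximum at r_cr — heat loss rises.
Bare: R = 1/(2πr₁h) = 5.540 m·K/W; Q = 83.5/5.540 = 15.1 W/m.
Coated: R = R_cond + R_conv = 4.207 m·K/W; Q = 83.5/4.207 = 19.8 W/m.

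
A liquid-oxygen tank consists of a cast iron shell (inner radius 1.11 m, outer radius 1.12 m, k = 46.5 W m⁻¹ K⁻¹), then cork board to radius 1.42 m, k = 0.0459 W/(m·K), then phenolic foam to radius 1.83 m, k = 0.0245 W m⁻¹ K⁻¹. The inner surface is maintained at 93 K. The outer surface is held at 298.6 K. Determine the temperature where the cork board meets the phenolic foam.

Resistance network (inner→outer):
  R_cast iron = (1/1.11 − 1/1.12)/(4πk) = 0.008044/(4π·46.5) = 1.377×10^-5 K/W
  R_cork board = (1/1.12 − 1/1.42)/(4πk) = 0.1886/(4π·0.0459) = 0.3270 K/W
  R_phenolic foam = (1/1.42 − 1/1.83)/(4πk) = 0.1578/(4π·0.0245) = 0.5125 K/W
ΣR = 1.377×10^-5 + 0.3270 + 0.5125 = 0.8395 K/W
Q = ΔT/ΣR = (93 K − 298.6 K)/0.8395 = -244.9 W
From the inner boundary to the cork board/phenolic foam interface, ΣR_partial = 0.3270 K/W.
T_interface = T_in − Q·ΣR_partial = 93 K − (-244.9)(0.3270) = 173.1 K

T = 173.1 K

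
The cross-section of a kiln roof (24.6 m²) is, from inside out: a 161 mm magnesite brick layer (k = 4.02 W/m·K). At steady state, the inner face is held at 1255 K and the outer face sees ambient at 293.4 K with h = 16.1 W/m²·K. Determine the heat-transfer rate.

Q = 2.32×10^5 W

Series thermal resistances, inner to outer:
  R_magnesite brick = L/(kA) = 0.161/(4.02·24.6) = 0.001628 K/W
  R_conv,out = 1/(hA) = 1/(16.1·24.6) = 0.002525 K/W
ΣR = 0.001628 + 0.002525 = 0.004153 K/W
Q = ΔT/ΣR = (1255 K − 293.4 K)/0.004153 = 2.32×10^5 W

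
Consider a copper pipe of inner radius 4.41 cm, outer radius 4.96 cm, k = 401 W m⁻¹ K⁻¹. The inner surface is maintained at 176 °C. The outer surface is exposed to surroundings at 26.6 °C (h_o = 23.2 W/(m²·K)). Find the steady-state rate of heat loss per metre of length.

Series thermal resistances, inner to outer:
  R'_copper = ln(0.0496/0.0441)/(2πk) = 0.1175/(2π·401) = 4.665×10^-5 m·K/W
  R'_conv,out = 1/(2πr h) = 1/(2π·0.0496·23.2) = 0.1383 m·K/W
ΣR = 4.665×10^-5 + 0.1383 = 0.1383 m·K/W
Q' = ΔT/ΣR = (176 °C − 26.6 °C)/0.1383 = 1080 W/m

Q' = 1080 W/m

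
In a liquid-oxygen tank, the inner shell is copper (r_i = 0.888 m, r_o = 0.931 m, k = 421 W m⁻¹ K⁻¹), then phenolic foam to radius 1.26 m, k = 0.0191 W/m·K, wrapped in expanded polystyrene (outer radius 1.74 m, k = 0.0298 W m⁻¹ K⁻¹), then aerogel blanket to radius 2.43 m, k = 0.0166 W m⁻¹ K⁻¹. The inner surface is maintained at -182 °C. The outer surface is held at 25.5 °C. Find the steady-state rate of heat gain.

Treat each layer as a resistance in series:
  R_copper = (1/0.888 − 1/0.931)/(4πk) = 0.05201/(4π·421) = 9.831×10^-6 K/W
  R_phenolic foam = (1/0.931 − 1/1.26)/(4πk) = 0.2805/(4π·0.0191) = 1.169 K/W
  R_expanded polystyrene = (1/1.26 − 1/1.74)/(4πk) = 0.2189/(4π·0.0298) = 0.5846 K/W
  R_aerogel blanket = (1/1.74 − 1/2.43)/(4πk) = 0.1632/(4π·0.0166) = 0.7823 K/W
ΣR = 9.831×10^-6 + 1.169 + 0.5846 + 0.7823 = 2.536 K/W
Q = ΔT/ΣR = (-182 °C − 25.5 °C)/2.536 = -81.8 W
(Negative Q ⇒ heat flows inward; heat gain = 81.8 W.)

Q = 81.8 W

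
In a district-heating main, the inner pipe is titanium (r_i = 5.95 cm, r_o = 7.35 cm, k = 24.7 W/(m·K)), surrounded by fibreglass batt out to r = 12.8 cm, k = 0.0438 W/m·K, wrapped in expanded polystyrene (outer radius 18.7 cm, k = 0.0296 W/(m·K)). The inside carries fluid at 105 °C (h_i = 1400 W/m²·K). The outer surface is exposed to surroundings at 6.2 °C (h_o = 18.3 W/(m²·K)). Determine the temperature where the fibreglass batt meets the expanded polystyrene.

Series thermal resistances, inner to outer:
  R'_conv,in = 1/(2πr h) = 1/(2π·0.0595·1400) = 0.001911 m·K/W
  R'_titanium = ln(0.0735/0.0595)/(2πk) = 0.2113/(2π·24.7) = 0.001362 m·K/W
  R'_fibreglass batt = ln(0.128/0.0735)/(2πk) = 0.5547/(2π·0.0438) = 2.016 m·K/W
  R'_expanded polystyrene = ln(0.187/0.128)/(2πk) = 0.3791/(2π·0.0296) = 2.038 m·K/W
  R'_conv,out = 1/(2πr h) = 1/(2π·0.187·18.3) = 0.04651 m·K/W
ΣR = 0.001911 + 0.001362 + 2.016 + 2.038 + 0.04651 = 4.104 m·K/W
Q' = ΔT/ΣR = (105 °C − 6.2 °C)/4.104 = 24.07 W/m
From the inner boundary to the fibreglass batt/expanded polystyrene interface, ΣR_partial = 2.019 m·K/W.
T_interface = T_in − Q'·ΣR_partial = 105 °C − (24.07)(2.019) = 56.4 °C

T = 56.4 °C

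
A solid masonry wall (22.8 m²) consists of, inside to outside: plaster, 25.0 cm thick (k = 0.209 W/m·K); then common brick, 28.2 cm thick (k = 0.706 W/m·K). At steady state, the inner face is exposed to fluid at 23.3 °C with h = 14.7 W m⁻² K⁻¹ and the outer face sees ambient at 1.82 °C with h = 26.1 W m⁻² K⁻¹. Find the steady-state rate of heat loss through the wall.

Resistance network (inner→outer):
  R_conv,in = 1/(hA) = 1/(14.7·22.8) = 0.002984 K/W
  R_plaster = L/(kA) = 0.250/(0.209·22.8) = 0.05246 K/W
  R_common brick = L/(kA) = 0.282/(0.706·22.8) = 0.01752 K/W
  R_conv,out = 1/(hA) = 1/(26.1·22.8) = 0.001680 K/W
ΣR = 0.002984 + 0.05246 + 0.01752 + 0.001680 = 0.07464 K/W
Q = ΔT/ΣR = (23.3 °C − 1.82 °C)/0.07464 = 288 W

Q = 288 W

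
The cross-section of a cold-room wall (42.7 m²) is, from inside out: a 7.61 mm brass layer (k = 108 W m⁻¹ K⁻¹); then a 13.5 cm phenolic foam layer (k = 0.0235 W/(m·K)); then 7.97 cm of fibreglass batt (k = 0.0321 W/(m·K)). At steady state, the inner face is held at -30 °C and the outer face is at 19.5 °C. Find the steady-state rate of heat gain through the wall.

Treat each layer as a resistance in series:
  R_brass = L/(kA) = 0.00761/(108·42.7) = 1.650×10^-6 K/W
  R_phenolic foam = L/(kA) = 0.135/(0.0235·42.7) = 0.1345 K/W
  R_fibreglass batt = L/(kA) = 0.0797/(0.0321·42.7) = 0.05815 K/W
ΣR = 1.650×10^-6 + 0.1345 + 0.05815 = 0.1927 K/W
Q = ΔT/ΣR = (-30 °C − 19.5 °C)/0.1927 = -257 W
(Negative Q ⇒ heat flows inward; heat gain = 257 W.)

Q = 257 W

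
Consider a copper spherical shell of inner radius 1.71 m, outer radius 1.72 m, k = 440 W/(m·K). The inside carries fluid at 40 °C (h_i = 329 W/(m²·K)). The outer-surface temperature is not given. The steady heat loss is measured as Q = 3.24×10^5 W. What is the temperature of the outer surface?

T_out = 13.0 °C

Sum the resistances:
  R_conv,in = 1/(4πr²h) = 1/(4π·1.71²·329) = 8.272×10^-5 K/W
  R_copper = (1/1.71 − 1/1.72)/(4πk) = 0.003400/(4π·440) = 6.149×10^-7 K/W
ΣR = 8.333×10^-5 K/W
ΔT = Q·ΣR = 3.24×10^5 × 8.333×10^-5 = 27.00 K
Heat flows outward, so T_out = T_in − ΔT = 40 − 27.00 = 13.0 °C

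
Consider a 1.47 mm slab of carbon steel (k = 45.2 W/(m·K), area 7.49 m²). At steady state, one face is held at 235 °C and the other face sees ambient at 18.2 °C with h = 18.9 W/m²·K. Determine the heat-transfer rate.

Q = 30.7 kW

Resistance network (inner→outer):
  R_carbon steel = L/(kA) = 0.00147/(45.2·7.49) = 4.342×10^-6 K/W
  R_conv,out = 1/(hA) = 1/(18.9·7.49) = 0.007064 K/W
ΣR = 4.342×10^-6 + 0.007064 = 0.007068 K/W
Q = ΔT/ΣR = (235 °C − 18.2 °C)/0.007068 = 30700 W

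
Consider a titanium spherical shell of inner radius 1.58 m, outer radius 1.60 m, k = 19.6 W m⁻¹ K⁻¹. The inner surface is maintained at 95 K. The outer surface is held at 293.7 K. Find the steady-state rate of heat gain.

Q = 4πk·ΔT/(1/r₁ − 1/r₂) = 4π × 19.6 × 198.7 / (1/1.58 − 1/1.60) = 6.19×10^6 W

Q = 6190 kW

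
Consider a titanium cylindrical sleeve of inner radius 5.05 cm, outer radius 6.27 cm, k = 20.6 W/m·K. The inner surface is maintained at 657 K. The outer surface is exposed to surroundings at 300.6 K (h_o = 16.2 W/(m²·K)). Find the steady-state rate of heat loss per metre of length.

Q' = 2.25 kW/m

Treat each layer as a resistance in series:
  R'_titanium = ln(0.0627/0.0505)/(2πk) = 0.2164/(2π·20.6) = 0.001672 m·K/W
  R'_conv,out = 1/(2πr h) = 1/(2π·0.0627·16.2) = 0.1567 m·K/W
ΣR = 0.001672 + 0.1567 = 0.1584 m·K/W
Q' = ΔT/ΣR = (657 K − 300.6 K)/0.1584 = 2250 W/m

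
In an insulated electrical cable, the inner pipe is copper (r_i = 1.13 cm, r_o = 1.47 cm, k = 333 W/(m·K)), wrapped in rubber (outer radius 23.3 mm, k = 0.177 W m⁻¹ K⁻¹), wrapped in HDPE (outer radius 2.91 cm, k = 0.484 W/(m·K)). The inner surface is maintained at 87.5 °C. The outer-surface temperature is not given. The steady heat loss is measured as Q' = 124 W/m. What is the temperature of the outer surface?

T_out = 27.1 °C

Series resistances:
  R'_copper = ln(0.0147/0.0113)/(2πk) = 0.2630/(2π·333) = 1.257×10^-4 m·K/W
  R'_rubber = ln(0.0233/0.0147)/(2πk) = 0.4606/(2π·0.177) = 0.4142 m·K/W
  R'_HDPE = ln(0.0291/0.0233)/(2πk) = 0.2223/(2π·0.484) = 0.07309 m·K/W
ΣR = 0.4874 m·K/W
ΔT = Q'·ΣR = 124 × 0.4874 = 60.44 K
Heat flows outward, so T_out = T_in − ΔT = 87.5 − 60.44 = 27.1 °C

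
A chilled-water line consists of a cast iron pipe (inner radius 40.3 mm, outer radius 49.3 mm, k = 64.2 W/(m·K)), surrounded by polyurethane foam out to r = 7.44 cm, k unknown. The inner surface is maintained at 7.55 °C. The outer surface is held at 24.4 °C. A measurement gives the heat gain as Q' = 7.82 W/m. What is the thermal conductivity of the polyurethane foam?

k = 0.0304 W/m·K

ΣR = ΔT/Q' = |7.55 − 24.4|/7.82 = 2.155 m·K/W
Known resistances:
  R'_cast iron = ln(0.0493/0.0403)/(2πk) = 0.2016/(2π·64.2) = 4.997×10^-4 m·K/W
R_polyurethane foam = ΣR − ΣR_known = 2.155 − 4.997×10^-4 = 2.155 m·K/W
ln(r₂/r₁)/(2πk) = 2.155 ⇒ k = 0.4115/(2π·2.155) = 0.0304 W/m·K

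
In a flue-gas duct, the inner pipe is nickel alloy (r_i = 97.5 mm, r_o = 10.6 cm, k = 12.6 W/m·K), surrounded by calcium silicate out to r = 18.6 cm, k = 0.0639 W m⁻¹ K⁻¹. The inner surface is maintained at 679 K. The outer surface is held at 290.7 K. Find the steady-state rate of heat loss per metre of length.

Q' = 277 W/m

Series thermal resistances, inner to outer:
  R'_nickel alloy = ln(0.106/0.0975)/(2πk) = 0.08359/(2π·12.6) = 0.001056 m·K/W
  R'_calcium silicate = ln(0.186/0.106)/(2πk) = 0.5623/(2π·0.0639) = 1.401 m·K/W
ΣR = 0.001056 + 1.401 = 1.402 m·K/W
Q' = ΔT/ΣR = (679 K − 290.7 K)/1.402 = 277 W/m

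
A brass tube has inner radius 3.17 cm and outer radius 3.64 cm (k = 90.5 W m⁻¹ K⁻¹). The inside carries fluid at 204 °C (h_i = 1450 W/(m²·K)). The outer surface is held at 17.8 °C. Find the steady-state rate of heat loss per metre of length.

Q' = 50200 W/m

Resistance network (inner→outer):
  R'_conv,in = 1/(2πr h) = 1/(2π·0.0317·1450) = 0.003463 m·K/W
  R'_brass = ln(0.0364/0.0317)/(2πk) = 0.1383/(2π·90.5) = 2.431×10^-4 m·K/W
ΣR = 0.003463 + 2.431×10^-4 = 0.003706 m·K/W
Q' = ΔT/ΣR = (204 °C − 17.8 °C)/0.003706 = 50200 W/m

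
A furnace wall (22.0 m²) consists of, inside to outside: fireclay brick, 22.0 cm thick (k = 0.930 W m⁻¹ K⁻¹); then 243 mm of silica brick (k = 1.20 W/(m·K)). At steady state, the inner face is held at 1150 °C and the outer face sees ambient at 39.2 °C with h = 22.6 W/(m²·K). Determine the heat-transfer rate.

Series thermal resistances, inner to outer:
  R_fireclay brick = L/(kA) = 0.220/(0.930·22.0) = 0.01075 K/W
  R_silica brick = L/(kA) = 0.243/(1.20·22.0) = 0.009205 K/W
  R_conv,out = 1/(hA) = 1/(22.6·22.0) = 0.002011 K/W
ΣR = 0.01075 + 0.009205 + 0.002011 = 0.02197 K/W
Q = ΔT/ΣR = (1150 °C − 39.2 °C)/0.02197 = 50600 W

Q = 50.6 kW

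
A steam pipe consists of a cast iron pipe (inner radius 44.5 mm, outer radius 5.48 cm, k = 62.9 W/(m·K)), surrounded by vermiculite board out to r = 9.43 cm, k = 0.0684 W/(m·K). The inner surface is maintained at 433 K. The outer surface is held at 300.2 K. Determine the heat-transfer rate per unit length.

Q' = 105 W/m

Treat each layer as a resistance in series:
  R'_cast iron = ln(0.0548/0.0445)/(2πk) = 0.2082/(2π·62.9) = 5.268×10^-4 m·K/W
  R'_vermiculite board = ln(0.0943/0.0548)/(2πk) = 0.5428/(2π·0.0684) = 1.263 m·K/W
ΣR = 5.268×10^-4 + 1.263 = 1.264 m·K/W
Q' = ΔT/ΣR = (433 K − 300.2 K)/1.264 = 105 W/m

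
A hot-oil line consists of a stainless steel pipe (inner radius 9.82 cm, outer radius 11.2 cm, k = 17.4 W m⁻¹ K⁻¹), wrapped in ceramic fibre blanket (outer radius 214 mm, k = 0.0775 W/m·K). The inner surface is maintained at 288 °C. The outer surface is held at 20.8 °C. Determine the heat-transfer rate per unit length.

Treat each layer as a resistance in series:
  R'_stainless steel = ln(0.112/0.0982)/(2πk) = 0.1315/(2π·17.4) = 0.001203 m·K/W
  R'_ceramic fibre blanket = ln(0.214/0.112)/(2πk) = 0.6475/(2π·0.0775) = 1.330 m·K/W
ΣR = 0.001203 + 1.330 = 1.331 m·K/W
Q' = ΔT/ΣR = (288 °C − 20.8 °C)/1.331 = 201 W/m

Q' = 201 W/m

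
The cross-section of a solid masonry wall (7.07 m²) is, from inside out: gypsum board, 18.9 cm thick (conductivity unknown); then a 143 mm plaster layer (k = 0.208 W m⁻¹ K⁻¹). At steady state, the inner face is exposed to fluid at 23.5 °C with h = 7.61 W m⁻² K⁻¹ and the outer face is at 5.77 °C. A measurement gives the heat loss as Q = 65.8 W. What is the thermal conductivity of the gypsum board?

ΣR = ΔT/Q = |23.5 − 5.77|/65.8 = 0.2695 K/W
Known resistances:
  R_conv,in = 1/(hA) = 1/(7.61·7.07) = 0.01859 K/W
  R_plaster = L/(kA) = 0.143/(0.208·7.07) = 0.09724 K/W
R_gypsum board = ΣR − ΣR_known = 0.2695 − 0.1158 = 0.1537 K/W
L/(kA) = 0.1537 ⇒ k = 0.189/(0.1537·7.07) = 0.174 W/m·K

k = 0.174 W/m·K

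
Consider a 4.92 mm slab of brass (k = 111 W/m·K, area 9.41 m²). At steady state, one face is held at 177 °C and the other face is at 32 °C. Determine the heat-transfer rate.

Q = 30800 kW

Q = kA·ΔT/L = 111 × 9.41 × |177 °C − 32 °C| / 0.00492 = 3.08×10^7 W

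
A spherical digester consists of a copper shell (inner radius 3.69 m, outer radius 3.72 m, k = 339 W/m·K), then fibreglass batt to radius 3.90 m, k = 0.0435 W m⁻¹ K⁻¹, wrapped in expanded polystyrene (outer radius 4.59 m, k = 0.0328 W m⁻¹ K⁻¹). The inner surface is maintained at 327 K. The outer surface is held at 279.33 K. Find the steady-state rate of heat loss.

Series thermal resistances, inner to outer:
  R_copper = (1/3.69 − 1/3.72)/(4πk) = 0.002186/(4π·339) = 5.130×10^-7 K/W
  R_fibreglass batt = (1/3.72 − 1/3.90)/(4πk) = 0.01241/(4π·0.0435) = 0.02270 K/W
  R_expanded polystyrene = (1/3.90 − 1/4.59)/(4πk) = 0.03855/(4π·0.0328) = 0.09352 K/W
ΣR = 5.130×10^-7 + 0.02270 + 0.09352 = 0.1162 K/W
Q = ΔT/ΣR = (327 K − 279.33 K)/0.1162 = 410 W

Q = 410 W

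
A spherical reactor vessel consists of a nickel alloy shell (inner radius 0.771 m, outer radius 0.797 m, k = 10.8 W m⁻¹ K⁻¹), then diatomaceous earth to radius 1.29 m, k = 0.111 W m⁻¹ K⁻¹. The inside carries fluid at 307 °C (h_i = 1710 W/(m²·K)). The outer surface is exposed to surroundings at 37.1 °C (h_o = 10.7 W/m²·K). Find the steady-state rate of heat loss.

Q = 774 W

Treat each layer as a resistance in series:
  R_conv,in = 1/(4πr²h) = 1/(4π·0.771²·1710) = 7.829×10^-5 K/W
  R_nickel alloy = (1/0.771 − 1/0.797)/(4πk) = 0.04231/(4π·10.8) = 3.118×10^-4 K/W
  R_diatomaceous earth = (1/0.797 − 1/1.29)/(4πk) = 0.4795/(4π·0.111) = 0.3438 K/W
  R_conv,out = 1/(4πr²h) = 1/(4π·1.29²·10.7) = 0.004469 K/W
ΣR = 7.829×10^-5 + 3.118×10^-4 + 0.3438 + 0.004469 = 0.3487 K/W
Q = ΔT/ΣR = (307 °C − 37.1 °C)/0.3487 = 774 W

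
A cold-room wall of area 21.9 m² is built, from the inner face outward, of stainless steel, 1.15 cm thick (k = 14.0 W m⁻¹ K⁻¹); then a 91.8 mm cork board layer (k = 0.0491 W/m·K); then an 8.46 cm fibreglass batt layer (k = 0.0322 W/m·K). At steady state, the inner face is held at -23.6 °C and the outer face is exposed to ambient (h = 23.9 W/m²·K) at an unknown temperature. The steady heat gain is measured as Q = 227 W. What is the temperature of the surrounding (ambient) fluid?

Sum the resistances:
  R_stainless steel = L/(kA) = 0.0115/(14.0·21.9) = 3.751×10^-5 K/W
  R_cork board = L/(kA) = 0.0918/(0.0491·21.9) = 0.08537 K/W
  R_fibreglass batt = L/(kA) = 0.0846/(0.0322·21.9) = 0.1200 K/W
  R_conv,out = 1/(hA) = 1/(23.9·21.9) = 0.001911 K/W
ΣR = 0.2073 K/W
ΔT = Q·ΣR = 227 × 0.2073 = 47.06 K
Heat flows inward, so T_out = T_in + ΔT = -23.6 + 47.06 = 23.5 °C

T_out = 23.5 °C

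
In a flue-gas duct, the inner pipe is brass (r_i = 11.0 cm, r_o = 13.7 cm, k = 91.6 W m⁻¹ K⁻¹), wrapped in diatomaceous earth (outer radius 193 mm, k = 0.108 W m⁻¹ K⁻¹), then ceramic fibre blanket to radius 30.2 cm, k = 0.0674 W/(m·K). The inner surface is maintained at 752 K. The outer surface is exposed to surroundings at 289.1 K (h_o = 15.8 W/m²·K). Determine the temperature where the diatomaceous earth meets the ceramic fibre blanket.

Resistance network (inner→outer):
  R'_brass = ln(0.137/0.110)/(2πk) = 0.2195/(2π·91.6) = 3.814×10^-4 m·K/W
  R'_diatomaceous earth = ln(0.193/0.137)/(2πk) = 0.3427/(2π·0.108) = 0.5050 m·K/W
  R'_ceramic fibre blanket = ln(0.302/0.193)/(2πk) = 0.4477/(2π·0.0674) = 1.057 m·K/W
  R'_conv,out = 1/(2πr h) = 1/(2π·0.302·15.8) = 0.03335 m·K/W
ΣR = 3.814×10^-4 + 0.5050 + 1.057 + 0.03335 = 1.596 m·K/W
Q' = ΔT/ΣR = (752 K − 289.1 K)/1.596 = 290.0 W/m
From the inner boundary to the diatomaceous earth/ceramic fibre blanket interface, ΣR_partial = 0.5054 m·K/W.
T_interface = T_in − Q'·ΣR_partial = 752 K − (290.0)(0.5054) = 605 K

T = 605 K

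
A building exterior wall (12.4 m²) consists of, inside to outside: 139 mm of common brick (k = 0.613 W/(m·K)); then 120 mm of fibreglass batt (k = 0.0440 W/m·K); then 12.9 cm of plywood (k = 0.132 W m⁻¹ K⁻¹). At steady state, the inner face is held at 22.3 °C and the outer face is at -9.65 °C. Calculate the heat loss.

Treat each layer as a resistance in series:
  R_common brick = L/(kA) = 0.139/(0.613·12.4) = 0.01829 K/W
  R_fibreglass batt = L/(kA) = 0.120/(0.0440·12.4) = 0.2199 K/W
  R_plywood = L/(kA) = 0.129/(0.132·12.4) = 0.07881 K/W
ΣR = 0.01829 + 0.2199 + 0.07881 = 0.3170 K/W
Q = ΔT/ΣR = (22.3 °C − -9.65 °C)/0.3170 = 101 W

Q = 101 W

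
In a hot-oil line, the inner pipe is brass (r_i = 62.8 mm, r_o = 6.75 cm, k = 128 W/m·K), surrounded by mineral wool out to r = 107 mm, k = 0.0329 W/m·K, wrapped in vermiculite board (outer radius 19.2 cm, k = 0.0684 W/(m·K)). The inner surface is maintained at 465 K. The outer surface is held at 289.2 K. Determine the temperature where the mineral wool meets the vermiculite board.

T = 355.8 K

Series thermal resistances, inner to outer:
  R'_brass = ln(0.0675/0.0628)/(2πk) = 0.07217/(2π·128) = 8.974×10^-5 m·K/W
  R'_mineral wool = ln(0.107/0.0675)/(2πk) = 0.4607/(2π·0.0329) = 2.229 m·K/W
  R'_vermiculite board = ln(0.192/0.107)/(2πk) = 0.5847/(2π·0.0684) = 1.360 m·K/W
ΣR = 8.974×10^-5 + 2.229 + 1.360 = 3.589 m·K/W
Q' = ΔT/ΣR = (465 K − 289.2 K)/3.589 = 48.98 W/m
From the inner boundary to the mineral wool/vermiculite board interface, ΣR_partial = 2.229 m·K/W.
T_interface = T_in − Q'·ΣR_partial = 465 K − (48.98)(2.229) = 355.8 K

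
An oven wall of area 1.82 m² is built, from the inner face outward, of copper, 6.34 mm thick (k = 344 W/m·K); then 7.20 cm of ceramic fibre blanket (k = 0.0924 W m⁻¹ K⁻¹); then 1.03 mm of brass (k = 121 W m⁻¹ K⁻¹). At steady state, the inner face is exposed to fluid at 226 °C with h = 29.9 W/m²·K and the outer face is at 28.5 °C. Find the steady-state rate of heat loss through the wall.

Q = 442 W

Treat each layer as a resistance in series:
  R_conv,in = 1/(hA) = 1/(29.9·1.82) = 0.01838 K/W
  R_copper = L/(kA) = 0.00634/(344·1.82) = 1.013×10^-5 K/W
  R_ceramic fibre blanket = L/(kA) = 0.0720/(0.0924·1.82) = 0.4281 K/W
  R_brass = L/(kA) = 0.00103/(121·1.82) = 4.677×10^-6 K/W
ΣR = 0.01838 + 1.013×10^-5 + 0.4281 + 4.677×10^-6 = 0.4465 K/W
Q = ΔT/ΣR = (226 °C − 28.5 °C)/0.4465 = 442 W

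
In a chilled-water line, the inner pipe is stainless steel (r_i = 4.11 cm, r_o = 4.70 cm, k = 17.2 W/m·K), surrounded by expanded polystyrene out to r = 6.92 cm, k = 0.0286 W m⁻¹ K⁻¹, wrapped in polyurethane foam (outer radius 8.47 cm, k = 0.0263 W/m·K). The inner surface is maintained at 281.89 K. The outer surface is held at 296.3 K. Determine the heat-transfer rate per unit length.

Resistance network (inner→outer):
  R'_stainless steel = ln(0.0470/0.0411)/(2πk) = 0.1341/(2π·17.2) = 0.001241 m·K/W
  R'_expanded polystyrene = ln(0.0692/0.0470)/(2πk) = 0.3869/(2π·0.0286) = 2.153 m·K/W
  R'_polyurethane foam = ln(0.0847/0.0692)/(2πk) = 0.2021/(2π·0.0263) = 1.223 m·K/W
ΣR = 0.001241 + 2.153 + 1.223 = 3.377 m·K/W
Q' = ΔT/ΣR = (281.89 K − 296.3 K)/3.377 = -4.27 W/m
(Negative Q' ⇒ heat flows inward; heat gain = 4.27 W/m.)

Q' = 4.27 W/m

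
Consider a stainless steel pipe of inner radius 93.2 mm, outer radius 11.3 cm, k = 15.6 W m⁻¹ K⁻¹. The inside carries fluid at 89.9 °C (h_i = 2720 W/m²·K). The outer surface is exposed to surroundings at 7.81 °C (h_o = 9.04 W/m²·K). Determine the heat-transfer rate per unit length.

Treat each layer as a resistance in series:
  R'_conv,in = 1/(2πr h) = 1/(2π·0.0932·2720) = 6.278×10^-4 m·K/W
  R'_stainless steel = ln(0.113/0.0932)/(2πk) = 0.1926/(2π·15.6) = 0.001965 m·K/W
  R'_conv,out = 1/(2πr h) = 1/(2π·0.113·9.04) = 0.1558 m·K/W
ΣR = 6.278×10^-4 + 0.001965 + 0.1558 = 0.1584 m·K/W
Q' = ΔT/ΣR = (89.9 °C − 7.81 °C)/0.1584 = 518 W/m

Q' = 518 W/m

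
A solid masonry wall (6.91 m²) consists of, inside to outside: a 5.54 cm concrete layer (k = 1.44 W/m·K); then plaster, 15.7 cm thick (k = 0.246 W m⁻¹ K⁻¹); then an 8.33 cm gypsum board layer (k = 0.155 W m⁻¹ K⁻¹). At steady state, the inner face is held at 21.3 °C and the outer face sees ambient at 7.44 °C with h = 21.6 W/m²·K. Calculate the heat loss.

Treat each layer as a resistance in series:
  R_concrete = L/(kA) = 0.0554/(1.44·6.91) = 0.005568 K/W
  R_plaster = L/(kA) = 0.157/(0.246·6.91) = 0.09236 K/W
  R_gypsum board = L/(kA) = 0.0833/(0.155·6.91) = 0.07777 K/W
  R_conv,out = 1/(hA) = 1/(21.6·6.91) = 0.006700 K/W
ΣR = 0.005568 + 0.09236 + 0.07777 + 0.006700 = 0.1824 K/W
Q = ΔT/ΣR = (21.3 °C − 7.44 °C)/0.1824 = 76.0 W

Q = 76.0 W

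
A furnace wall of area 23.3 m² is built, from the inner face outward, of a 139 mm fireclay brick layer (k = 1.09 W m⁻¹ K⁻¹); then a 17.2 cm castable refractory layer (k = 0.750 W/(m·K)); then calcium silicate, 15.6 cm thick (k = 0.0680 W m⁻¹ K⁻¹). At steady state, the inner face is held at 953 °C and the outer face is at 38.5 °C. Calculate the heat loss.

Treat each layer as a resistance in series:
  R_fireclay brick = L/(kA) = 0.139/(1.09·23.3) = 0.005473 K/W
  R_castable refractory = L/(kA) = 0.172/(0.750·23.3) = 0.009843 K/W
  R_calcium silicate = L/(kA) = 0.156/(0.0680·23.3) = 0.09846 K/W
ΣR = 0.005473 + 0.009843 + 0.09846 = 0.1138 K/W
Q = ΔT/ΣR = (953 °C − 38.5 °C)/0.1138 = 8040 W

Q = 8040 W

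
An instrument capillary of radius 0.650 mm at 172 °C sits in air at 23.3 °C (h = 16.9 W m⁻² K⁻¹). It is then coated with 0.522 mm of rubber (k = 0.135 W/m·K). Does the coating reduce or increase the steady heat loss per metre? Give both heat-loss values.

increases: 10.3 → 17.0 W/m

Critical radius for a cylinder: r_cr = k/h = 0.00799 m = 0.799 cm.
Outer radius after coating: r₂ = 6.50×10^-4 + 5.22×10^-4 = 0.001172 m.
Since r₁ < r_cr and r₂ ≤ r_cr, the coating moves toward the maximum at r_cr — heat loss rises.
Bare: R = 1/(2πr₁h) = 14.49 m·K/W; Q = 148.7/14.49 = 10.3 W/m.
Coated: R = R_cond + R_conv = 8.730 m·K/W; Q = 148.7/8.730 = 17.0 W/m.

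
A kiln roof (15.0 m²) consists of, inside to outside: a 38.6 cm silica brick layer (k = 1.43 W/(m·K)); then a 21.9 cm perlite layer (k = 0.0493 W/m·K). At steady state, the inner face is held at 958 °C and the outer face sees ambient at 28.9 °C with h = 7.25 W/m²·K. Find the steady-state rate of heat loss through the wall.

Series thermal resistances, inner to outer:
  R_silica brick = L/(kA) = 0.386/(1.43·15.0) = 0.01800 K/W
  R_perlite = L/(kA) = 0.219/(0.0493·15.0) = 0.2961 K/W
  R_conv,out = 1/(hA) = 1/(7.25·15.0) = 0.009195 K/W
ΣR = 0.01800 + 0.2961 + 0.009195 = 0.3233 K/W
Q = ΔT/ΣR = (958 °C − 28.9 °C)/0.3233 = 2870 W

Q = 2.87 kW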